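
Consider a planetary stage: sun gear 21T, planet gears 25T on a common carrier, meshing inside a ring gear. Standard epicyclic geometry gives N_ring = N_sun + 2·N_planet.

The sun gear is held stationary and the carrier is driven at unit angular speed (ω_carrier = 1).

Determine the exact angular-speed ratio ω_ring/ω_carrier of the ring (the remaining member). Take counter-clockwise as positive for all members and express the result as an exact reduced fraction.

N_ring = 21 + 2·25 = 71
21(ω_s−ω_c) = −71(ω_r−ω_c),  ω_s=0, ω_c=1
ω_r = 1 − (21/71)(0−1) = 92/71
ω_r/ω_c = 92/71

92/71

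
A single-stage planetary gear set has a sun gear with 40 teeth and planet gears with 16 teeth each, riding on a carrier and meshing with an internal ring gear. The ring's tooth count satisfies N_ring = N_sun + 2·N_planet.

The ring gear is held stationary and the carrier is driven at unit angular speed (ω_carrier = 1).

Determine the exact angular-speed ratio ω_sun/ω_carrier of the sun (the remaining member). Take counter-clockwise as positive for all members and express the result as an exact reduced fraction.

N_ring = 40 + 2·16 = 72
40(ω_s−ω_c) = −72(ω_r−ω_c),  ω_r=0, ω_c=1
ω_s = 1 − (72/40)(0−1) = 14/5
ω_s/ω_c = 14/5

14/5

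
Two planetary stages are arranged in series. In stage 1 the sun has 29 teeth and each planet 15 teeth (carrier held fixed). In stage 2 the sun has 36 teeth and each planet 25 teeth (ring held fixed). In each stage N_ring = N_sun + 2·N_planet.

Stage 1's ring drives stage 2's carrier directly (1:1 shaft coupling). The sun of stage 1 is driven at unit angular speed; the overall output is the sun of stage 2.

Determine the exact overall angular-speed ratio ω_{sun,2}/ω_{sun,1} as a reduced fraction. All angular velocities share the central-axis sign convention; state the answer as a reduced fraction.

Stage 1: N_ring = 29 + 2·15 = 59
Stage 1: 29(ω_s−ω_c) = −59(ω_r−ω_c),  ω_c=0, ω_s=1
Stage 1: ω_r = 0 − (29/59)(1−0) = -29/59
  ⇒ ω_r¹/ω_s¹ = -29/59
Stage 2: N_ring = 36 + 2·25 = 86
Stage 2: 36(ω_s−ω_c) = −86(ω_r−ω_c),  ω_r=0, ω_c=1
Stage 2: ω_s = 1 − (86/36)(0−1) = 61/18
  ⇒ ω_s²/ω_c² = 61/18
Coupling ω_c² = ω_r¹ ⇒ overall = -29/59 × 61/18 = -1769/1062

-1769/1062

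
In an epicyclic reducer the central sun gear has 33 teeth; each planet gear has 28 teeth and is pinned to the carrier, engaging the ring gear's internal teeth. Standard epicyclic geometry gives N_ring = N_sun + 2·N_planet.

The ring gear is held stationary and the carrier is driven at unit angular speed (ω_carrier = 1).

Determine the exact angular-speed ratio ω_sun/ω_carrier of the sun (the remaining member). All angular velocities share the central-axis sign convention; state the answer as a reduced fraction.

N_ring = 33 + 2·28 = 89
33(ω_s−ω_c) = −89(ω_r−ω_c),  ω_r=0, ω_c=1
ω_s = 1 − (89/33)(0−1) = 122/33
ω_s/ω_c = 122/33

122/33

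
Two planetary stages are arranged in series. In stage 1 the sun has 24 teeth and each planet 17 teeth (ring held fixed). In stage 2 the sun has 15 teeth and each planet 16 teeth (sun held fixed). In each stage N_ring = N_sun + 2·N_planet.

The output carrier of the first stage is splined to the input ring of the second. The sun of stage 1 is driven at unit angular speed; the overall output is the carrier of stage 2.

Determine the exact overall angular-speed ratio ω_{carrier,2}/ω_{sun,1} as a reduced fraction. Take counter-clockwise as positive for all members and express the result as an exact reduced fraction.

282/1271

Stage 1: N_ring = 24 + 2·17 = 58
Stage 1: 24(ω_s−ω_c) = −58(ω_r−ω_c),  ω_r=0, ω_s=1
Stage 1: 24(1−ω_c) = −58(0−ω_c)  ⇒  82ω_c = 24  ⇒  ω_c = 12/41
  ⇒ ω_c¹/ω_s¹ = 12/41
Stage 2: N_ring = 15 + 2·16 = 47
Stage 2: 15(ω_s−ω_c) = −47(ω_r−ω_c),  ω_s=0, ω_r=1
Stage 2: 15(0−ω_c) = −47(1−ω_c)  ⇒  62ω_c = 47  ⇒  ω_c = 47/62
  ⇒ ω_c²/ω_r² = 47/62
Coupling ω_r² = ω_c¹ ⇒ overall = 12/41 × 47/62 = 282/1271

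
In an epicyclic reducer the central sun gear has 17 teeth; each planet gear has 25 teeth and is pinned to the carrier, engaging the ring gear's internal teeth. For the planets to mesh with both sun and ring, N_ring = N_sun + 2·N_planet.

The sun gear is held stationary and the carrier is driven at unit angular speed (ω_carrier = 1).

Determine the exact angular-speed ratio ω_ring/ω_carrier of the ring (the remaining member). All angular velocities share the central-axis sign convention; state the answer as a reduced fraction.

N_ring = 17 + 2·25 = 67
17(ω_s−ω_c) = −67(ω_r−ω_c),  ω_s=0, ω_c=1
ω_r = 1 − (17/67)(0−1) = 84/67
ω_r/ω_c = 84/67

84/67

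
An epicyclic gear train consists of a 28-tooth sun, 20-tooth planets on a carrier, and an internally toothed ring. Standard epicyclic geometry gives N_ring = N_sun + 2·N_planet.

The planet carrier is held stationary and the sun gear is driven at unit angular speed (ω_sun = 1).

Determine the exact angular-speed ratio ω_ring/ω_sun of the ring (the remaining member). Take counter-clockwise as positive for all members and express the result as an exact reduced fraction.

N_ring = 28 + 2·20 = 68
28(ω_s−ω_c) = −68(ω_r−ω_c),  ω_c=0, ω_s=1
ω_r = 0 − (28/68)(1−0) = -7/17
ω_r/ω_s = -7/17

-7/17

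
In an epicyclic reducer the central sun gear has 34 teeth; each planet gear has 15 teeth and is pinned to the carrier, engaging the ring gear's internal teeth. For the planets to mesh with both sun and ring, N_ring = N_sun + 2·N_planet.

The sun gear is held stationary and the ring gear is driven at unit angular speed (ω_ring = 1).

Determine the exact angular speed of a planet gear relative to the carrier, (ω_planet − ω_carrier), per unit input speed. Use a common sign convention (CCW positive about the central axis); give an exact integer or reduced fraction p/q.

1088/735

N_ring = 34 + 2·15 = 64
34(ω_s−ω_c) = −64(ω_r−ω_c),  ω_s=0, ω_r=1
34(0−ω_c) = −64(1−ω_c)  ⇒  98ω_c = 64  ⇒  ω_c = 32/49
sun–planet: 34·(0−32/49) = −15·(ω_p−ω_c)  ⇒  ω_p−ω_c = −(34/15)·(-32/49) = 1088/735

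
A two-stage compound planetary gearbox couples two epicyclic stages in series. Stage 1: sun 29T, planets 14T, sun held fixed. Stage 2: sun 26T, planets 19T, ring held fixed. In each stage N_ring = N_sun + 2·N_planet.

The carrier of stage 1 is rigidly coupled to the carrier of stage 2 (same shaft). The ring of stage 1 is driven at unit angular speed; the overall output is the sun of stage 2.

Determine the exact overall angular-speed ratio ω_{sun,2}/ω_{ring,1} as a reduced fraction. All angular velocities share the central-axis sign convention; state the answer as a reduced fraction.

Stage 1: N_ring = 29 + 2·14 = 57
Stage 1: 29(ω_s−ω_c) = −57(ω_r−ω_c),  ω_s=0, ω_r=1
Stage 1: 29(0−ω_c) = −57(1−ω_c)  ⇒  86ω_c = 57  ⇒  ω_c = 57/86
  ⇒ ω_c¹/ω_r¹ = 57/86
Stage 2: N_ring = 26 + 2·19 = 64
Stage 2: 26(ω_s−ω_c) = −64(ω_r−ω_c),  ω_r=0, ω_c=1
Stage 2: ω_s = 1 − (64/26)(0−1) = 45/13
  ⇒ ω_s²/ω_c² = 45/13
Coupling ω_c² = ω_c¹ ⇒ overall = 57/86 × 45/13 = 2565/1118

2565/1118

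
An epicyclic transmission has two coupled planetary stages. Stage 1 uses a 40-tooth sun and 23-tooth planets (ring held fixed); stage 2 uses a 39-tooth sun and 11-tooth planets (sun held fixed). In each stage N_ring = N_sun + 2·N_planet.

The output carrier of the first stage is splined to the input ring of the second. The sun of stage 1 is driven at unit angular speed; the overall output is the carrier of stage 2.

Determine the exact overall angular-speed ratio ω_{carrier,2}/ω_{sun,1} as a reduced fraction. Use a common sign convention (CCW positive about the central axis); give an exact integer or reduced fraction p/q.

Stage 1: N_ring = 40 + 2·23 = 86
Stage 1: 40(ω_s−ω_c) = −86(ω_r−ω_c),  ω_r=0, ω_s=1
Stage 1: 40(1−ω_c) = −86(0−ω_c)  ⇒  126ω_c = 40  ⇒  ω_c = 20/63
  ⇒ ω_c¹/ω_s¹ = 20/63
Stage 2: N_ring = 39 + 2·11 = 61
Stage 2: 39(ω_s−ω_c) = −61(ω_r−ω_c),  ω_s=0, ω_r=1
Stage 2: 39(0−ω_c) = −61(1−ω_c)  ⇒  100ω_c = 61  ⇒  ω_c = 61/100
  ⇒ ω_c²/ω_r² = 61/100
Coupling ω_r² = ω_c¹ ⇒ overall = 20/63 × 61/100 = 61/315

61/315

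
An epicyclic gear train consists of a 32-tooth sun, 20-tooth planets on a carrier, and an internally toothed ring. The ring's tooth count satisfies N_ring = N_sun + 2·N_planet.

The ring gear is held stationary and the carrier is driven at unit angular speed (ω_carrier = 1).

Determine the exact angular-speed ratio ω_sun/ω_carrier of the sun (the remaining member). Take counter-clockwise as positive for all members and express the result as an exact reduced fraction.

N_ring = 32 + 2·20 = 72
32(ω_s−ω_c) = −72(ω_r−ω_c),  ω_r=0, ω_c=1
ω_s = 1 − (72/32)(0−1) = 13/4
ω_s/ω_c = 13/4

13/4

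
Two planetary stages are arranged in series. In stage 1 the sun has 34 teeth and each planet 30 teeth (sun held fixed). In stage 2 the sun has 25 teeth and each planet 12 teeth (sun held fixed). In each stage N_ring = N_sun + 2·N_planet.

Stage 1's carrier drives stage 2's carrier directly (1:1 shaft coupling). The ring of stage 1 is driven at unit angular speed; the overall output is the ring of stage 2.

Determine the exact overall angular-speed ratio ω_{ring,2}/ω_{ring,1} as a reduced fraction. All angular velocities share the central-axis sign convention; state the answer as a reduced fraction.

Stage 1: N_ring = 34 + 2·30 = 94
Stage 1: 34(ω_s−ω_c) = −94(ω_r−ω_c),  ω_s=0, ω_r=1
Stage 1: 34(0−ω_c) = −94(1−ω_c)  ⇒  128ω_c = 94  ⇒  ω_c = 47/64
  ⇒ ω_c¹/ω_r¹ = 47/64
Stage 2: N_ring = 25 + 2·12 = 49
Stage 2: 25(ω_s−ω_c) = −49(ω_r−ω_c),  ω_s=0, ω_c=1
Stage 2: ω_r = 1 − (25/49)(0−1) = 74/49
  ⇒ ω_r²/ω_c² = 74/49
Coupling ω_c² = ω_c¹ ⇒ overall = 47/64 × 74/49 = 1739/1568

1739/1568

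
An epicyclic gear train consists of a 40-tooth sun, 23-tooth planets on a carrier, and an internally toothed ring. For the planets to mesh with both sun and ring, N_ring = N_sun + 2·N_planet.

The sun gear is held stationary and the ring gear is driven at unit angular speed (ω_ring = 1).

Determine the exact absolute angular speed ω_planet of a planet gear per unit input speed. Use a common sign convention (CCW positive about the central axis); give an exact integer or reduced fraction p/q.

43/23

N_ring = 40 + 2·23 = 86
40(ω_s−ω_c) = −86(ω_r−ω_c),  ω_s=0, ω_r=1
40(0−ω_c) = −86(1−ω_c)  ⇒  126ω_c = 86  ⇒  ω_c = 43/63
sun–planet: 40·(0−43/63) = −23·(ω_p−ω_c)  ⇒  ω_p−ω_c = −(40/23)·(-43/63) = 1720/1449
ω_p = 43/63 + 1720/1449 = 43/23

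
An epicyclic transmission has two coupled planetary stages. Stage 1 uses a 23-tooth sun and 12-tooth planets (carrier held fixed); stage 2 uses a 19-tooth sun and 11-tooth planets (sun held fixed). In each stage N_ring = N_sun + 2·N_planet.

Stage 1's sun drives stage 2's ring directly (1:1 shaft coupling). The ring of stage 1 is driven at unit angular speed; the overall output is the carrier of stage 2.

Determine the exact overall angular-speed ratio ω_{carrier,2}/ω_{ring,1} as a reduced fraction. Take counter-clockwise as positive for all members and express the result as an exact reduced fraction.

-1927/1380

Stage 1: N_ring = 23 + 2·12 = 47
Stage 1: 23(ω_s−ω_c) = −47(ω_r−ω_c),  ω_c=0, ω_r=1
Stage 1: ω_s = 0 − (47/23)(1−0) = -47/23
  ⇒ ω_s¹/ω_r¹ = -47/23
Stage 2: N_ring = 19 + 2·11 = 41
Stage 2: 19(ω_s−ω_c) = −41(ω_r−ω_c),  ω_s=0, ω_r=1
Stage 2: 19(0−ω_c) = −41(1−ω_c)  ⇒  60ω_c = 41  ⇒  ω_c = 41/60
  ⇒ ω_c²/ω_r² = 41/60
Coupling ω_r² = ω_s¹ ⇒ overall = -47/23 × 41/60 = -1927/1380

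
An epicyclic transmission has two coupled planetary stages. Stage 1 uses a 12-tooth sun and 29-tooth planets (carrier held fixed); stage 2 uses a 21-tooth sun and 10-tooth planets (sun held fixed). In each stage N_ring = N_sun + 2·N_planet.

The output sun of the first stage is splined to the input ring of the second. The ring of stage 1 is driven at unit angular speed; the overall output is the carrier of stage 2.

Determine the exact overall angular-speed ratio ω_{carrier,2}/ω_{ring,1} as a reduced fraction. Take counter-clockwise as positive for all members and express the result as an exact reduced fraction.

Stage 1: N_ring = 12 + 2·29 = 70
Stage 1: 12(ω_s−ω_c) = −70(ω_r−ω_c),  ω_c=0, ω_r=1
Stage 1: ω_s = 0 − (70/12)(1−0) = -35/6
  ⇒ ω_s¹/ω_r¹ = -35/6
Stage 2: N_ring = 21 + 2·10 = 41
Stage 2: 21(ω_s−ω_c) = −41(ω_r−ω_c),  ω_s=0, ω_r=1
Stage 2: 21(0−ω_c) = −41(1−ω_c)  ⇒  62ω_c = 41  ⇒  ω_c = 41/62
  ⇒ ω_c²/ω_r² = 41/62
Coupling ω_r² = ω_s¹ ⇒ overall = -35/6 × 41/62 = -1435/372

-1435/372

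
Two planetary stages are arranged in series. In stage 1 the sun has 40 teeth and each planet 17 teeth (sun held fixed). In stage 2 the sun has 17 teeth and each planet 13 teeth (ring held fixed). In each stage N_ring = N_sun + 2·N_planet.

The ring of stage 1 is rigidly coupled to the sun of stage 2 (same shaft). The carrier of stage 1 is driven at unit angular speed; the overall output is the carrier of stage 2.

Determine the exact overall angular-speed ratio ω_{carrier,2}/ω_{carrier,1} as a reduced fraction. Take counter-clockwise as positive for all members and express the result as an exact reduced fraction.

323/740

Stage 1: N_ring = 40 + 2·17 = 74
Stage 1: 40(ω_s−ω_c) = −74(ω_r−ω_c),  ω_s=0, ω_c=1
Stage 1: ω_r = 1 − (40/74)(0−1) = 57/37
  ⇒ ω_r¹/ω_c¹ = 57/37
Stage 2: N_ring = 17 + 2·13 = 43
Stage 2: 17(ω_s−ω_c) = −43(ω_r−ω_c),  ω_r=0, ω_s=1
Stage 2: 17(1−ω_c) = −43(0−ω_c)  ⇒  60ω_c = 17  ⇒  ω_c = 17/60
  ⇒ ω_c²/ω_s² = 17/60
Coupling ω_s² = ω_r¹ ⇒ overall = 57/37 × 17/60 = 323/740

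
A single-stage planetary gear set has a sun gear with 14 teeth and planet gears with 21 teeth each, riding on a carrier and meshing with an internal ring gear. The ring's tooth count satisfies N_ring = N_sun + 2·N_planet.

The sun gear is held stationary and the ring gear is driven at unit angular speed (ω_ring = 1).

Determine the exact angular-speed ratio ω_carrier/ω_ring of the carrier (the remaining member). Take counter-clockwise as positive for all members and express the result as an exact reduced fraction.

N_ring = 14 + 2·21 = 56
14(ω_s−ω_c) = −56(ω_r−ω_c),  ω_s=0, ω_r=1
14(0−ω_c) = −56(1−ω_c)  ⇒  70ω_c = 56  ⇒  ω_c = 4/5
ω_c/ω_r = 4/5

4/5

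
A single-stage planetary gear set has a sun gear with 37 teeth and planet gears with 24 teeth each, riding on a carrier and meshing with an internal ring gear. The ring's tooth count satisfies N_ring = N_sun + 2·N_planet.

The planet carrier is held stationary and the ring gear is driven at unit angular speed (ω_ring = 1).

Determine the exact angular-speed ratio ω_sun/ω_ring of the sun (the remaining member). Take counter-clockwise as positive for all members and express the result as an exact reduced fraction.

N_ring = 37 + 2·24 = 85
37(ω_s−ω_c) = −85(ω_r−ω_c),  ω_c=0, ω_r=1
ω_s = 0 − (85/37)(1−0) = -85/37
ω_s/ω_r = -85/37

-85/37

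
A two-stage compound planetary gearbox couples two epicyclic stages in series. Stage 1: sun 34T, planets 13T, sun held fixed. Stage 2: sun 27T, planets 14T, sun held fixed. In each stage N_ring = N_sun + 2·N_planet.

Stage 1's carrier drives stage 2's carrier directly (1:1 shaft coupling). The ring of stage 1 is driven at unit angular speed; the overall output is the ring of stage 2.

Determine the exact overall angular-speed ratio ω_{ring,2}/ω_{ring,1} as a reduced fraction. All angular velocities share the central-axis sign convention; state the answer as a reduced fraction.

492/517

Stage 1: N_ring = 34 + 2·13 = 60
Stage 1: 34(ω_s−ω_c) = −60(ω_r−ω_c),  ω_s=0, ω_r=1
Stage 1: 34(0−ω_c) = −60(1−ω_c)  ⇒  94ω_c = 60  ⇒  ω_c = 30/47
  ⇒ ω_c¹/ω_r¹ = 30/47
Stage 2: N_ring = 27 + 2·14 = 55
Stage 2: 27(ω_s−ω_c) = −55(ω_r−ω_c),  ω_s=0, ω_c=1
Stage 2: ω_r = 1 − (27/55)(0−1) = 82/55
  ⇒ ω_r²/ω_c² = 82/55
Coupling ω_c² = ω_c¹ ⇒ overall = 30/47 × 82/55 = 492/517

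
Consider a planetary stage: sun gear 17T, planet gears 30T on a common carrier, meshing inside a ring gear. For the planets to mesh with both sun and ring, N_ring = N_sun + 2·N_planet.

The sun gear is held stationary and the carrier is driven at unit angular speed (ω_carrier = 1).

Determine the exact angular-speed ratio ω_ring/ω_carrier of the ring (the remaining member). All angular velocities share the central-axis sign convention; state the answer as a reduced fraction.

N_ring = 17 + 2·30 = 77
17(ω_s−ω_c) = −77(ω_r−ω_c),  ω_s=0, ω_c=1
ω_r = 1 − (17/77)(0−1) = 94/77
ω_r/ω_c = 94/77

94/77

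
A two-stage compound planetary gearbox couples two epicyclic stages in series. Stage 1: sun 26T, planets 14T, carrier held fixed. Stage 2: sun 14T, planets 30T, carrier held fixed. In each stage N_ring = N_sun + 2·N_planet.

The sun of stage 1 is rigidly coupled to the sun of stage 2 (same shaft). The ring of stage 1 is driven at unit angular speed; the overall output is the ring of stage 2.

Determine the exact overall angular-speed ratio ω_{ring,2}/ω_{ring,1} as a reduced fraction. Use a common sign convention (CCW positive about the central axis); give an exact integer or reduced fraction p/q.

Stage 1: N_ring = 26 + 2·14 = 54
Stage 1: 26(ω_s−ω_c) = −54(ω_r−ω_c),  ω_c=0, ω_r=1
Stage 1: ω_s = 0 − (54/26)(1−0) = -27/13
  ⇒ ω_s¹/ω_r¹ = -27/13
Stage 2: N_ring = 14 + 2·30 = 74
Stage 2: 14(ω_s−ω_c) = −74(ω_r−ω_c),  ω_c=0, ω_s=1
Stage 2: ω_r = 0 − (14/74)(1−0) = -7/37
  ⇒ ω_r²/ω_s² = -7/37
Coupling ω_s² = ω_s¹ ⇒ overall = -27/13 × -7/37 = 189/481

189/481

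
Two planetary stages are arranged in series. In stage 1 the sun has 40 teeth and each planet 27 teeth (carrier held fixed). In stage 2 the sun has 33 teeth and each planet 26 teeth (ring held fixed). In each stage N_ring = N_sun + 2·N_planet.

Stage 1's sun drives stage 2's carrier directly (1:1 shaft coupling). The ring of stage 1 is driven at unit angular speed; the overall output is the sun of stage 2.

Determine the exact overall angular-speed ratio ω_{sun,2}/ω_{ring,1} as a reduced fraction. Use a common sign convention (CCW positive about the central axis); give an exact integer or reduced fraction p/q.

Stage 1: N_ring = 40 + 2·27 = 94
Stage 1: 40(ω_s−ω_c) = −94(ω_r−ω_c),  ω_c=0, ω_r=1
Stage 1: ω_s = 0 − (94/40)(1−0) = -47/20
  ⇒ ω_s¹/ω_r¹ = -47/20
Stage 2: N_ring = 33 + 2·26 = 85
Stage 2: 33(ω_s−ω_c) = −85(ω_r−ω_c),  ω_r=0, ω_c=1
Stage 2: ω_s = 1 − (85/33)(0−1) = 118/33
  ⇒ ω_s²/ω_c² = 118/33
Coupling ω_c² = ω_s¹ ⇒ overall = -47/20 × 118/33 = -2773/330

-2773/330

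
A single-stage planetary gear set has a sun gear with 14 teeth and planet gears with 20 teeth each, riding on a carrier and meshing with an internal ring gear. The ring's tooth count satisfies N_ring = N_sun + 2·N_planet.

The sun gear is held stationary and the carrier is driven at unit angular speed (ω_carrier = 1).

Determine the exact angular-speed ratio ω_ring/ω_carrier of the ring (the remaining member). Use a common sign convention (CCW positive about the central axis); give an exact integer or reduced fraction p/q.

N_ring = 14 + 2·20 = 54
14(ω_s−ω_c) = −54(ω_r−ω_c),  ω_s=0, ω_c=1
ω_r = 1 − (14/54)(0−1) = 34/27
ω_r/ω_c = 34/27

34/27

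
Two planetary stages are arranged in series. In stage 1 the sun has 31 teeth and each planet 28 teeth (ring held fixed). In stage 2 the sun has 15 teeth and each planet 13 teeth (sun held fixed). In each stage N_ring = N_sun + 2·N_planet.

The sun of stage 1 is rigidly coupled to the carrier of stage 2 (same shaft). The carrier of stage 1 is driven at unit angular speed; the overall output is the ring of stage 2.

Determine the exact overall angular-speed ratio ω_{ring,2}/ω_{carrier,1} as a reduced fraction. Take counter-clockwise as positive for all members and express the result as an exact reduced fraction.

Stage 1: N_ring = 31 + 2·28 = 87
Stage 1: 31(ω_s−ω_c) = −87(ω_r−ω_c),  ω_r=0, ω_c=1
Stage 1: ω_s = 1 − (87/31)(0−1) = 118/31
  ⇒ ω_s¹/ω_c¹ = 118/31
Stage 2: N_ring = 15 + 2·13 = 41
Stage 2: 15(ω_s−ω_c) = −41(ω_r−ω_c),  ω_s=0, ω_c=1
Stage 2: ω_r = 1 − (15/41)(0−1) = 56/41
  ⇒ ω_r²/ω_c² = 56/41
Coupling ω_c² = ω_s¹ ⇒ overall = 118/31 × 56/41 = 6608/1271

6608/1271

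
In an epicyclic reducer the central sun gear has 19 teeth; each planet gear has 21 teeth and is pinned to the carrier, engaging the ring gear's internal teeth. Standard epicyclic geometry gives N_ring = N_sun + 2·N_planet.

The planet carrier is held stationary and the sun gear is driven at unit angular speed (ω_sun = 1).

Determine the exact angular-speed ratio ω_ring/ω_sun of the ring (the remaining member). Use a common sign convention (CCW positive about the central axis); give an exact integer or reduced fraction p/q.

-19/61

N_ring = 19 + 2·21 = 61
19(ω_s−ω_c) = −61(ω_r−ω_c),  ω_c=0, ω_s=1
ω_r = 0 − (19/61)(1−0) = -19/61
ω_r/ω_s = -19/61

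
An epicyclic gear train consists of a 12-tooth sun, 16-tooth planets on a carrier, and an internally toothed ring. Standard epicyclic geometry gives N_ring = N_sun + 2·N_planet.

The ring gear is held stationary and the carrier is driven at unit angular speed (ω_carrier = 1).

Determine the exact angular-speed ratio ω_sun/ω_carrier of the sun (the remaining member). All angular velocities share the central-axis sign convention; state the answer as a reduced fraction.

N_ring = 12 + 2·16 = 44
12(ω_s−ω_c) = −44(ω_r−ω_c),  ω_r=0, ω_c=1
ω_s = 1 − (44/12)(0−1) = 14/3
ω_s/ω_c = 14/3

14/3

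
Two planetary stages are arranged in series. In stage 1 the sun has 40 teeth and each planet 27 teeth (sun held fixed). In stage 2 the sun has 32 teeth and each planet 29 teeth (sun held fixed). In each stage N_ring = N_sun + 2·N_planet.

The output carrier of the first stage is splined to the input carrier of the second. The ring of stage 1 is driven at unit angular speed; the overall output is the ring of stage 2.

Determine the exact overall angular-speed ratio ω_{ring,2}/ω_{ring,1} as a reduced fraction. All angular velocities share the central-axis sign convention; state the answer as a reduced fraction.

Stage 1: N_ring = 40 + 2·27 = 94
Stage 1: 40(ω_s−ω_c) = −94(ω_r−ω_c),  ω_s=0, ω_r=1
Stage 1: 40(0−ω_c) = −94(1−ω_c)  ⇒  134ω_c = 94  ⇒  ω_c = 47/67
  ⇒ ω_c¹/ω_r¹ = 47/67
Stage 2: N_ring = 32 + 2·29 = 90
Stage 2: 32(ω_s−ω_c) = −90(ω_r−ω_c),  ω_s=0, ω_c=1
Stage 2: ω_r = 1 − (32/90)(0−1) = 61/45
  ⇒ ω_r²/ω_c² = 61/45
Coupling ω_c² = ω_c¹ ⇒ overall = 47/67 × 61/45 = 2867/3015

2867/3015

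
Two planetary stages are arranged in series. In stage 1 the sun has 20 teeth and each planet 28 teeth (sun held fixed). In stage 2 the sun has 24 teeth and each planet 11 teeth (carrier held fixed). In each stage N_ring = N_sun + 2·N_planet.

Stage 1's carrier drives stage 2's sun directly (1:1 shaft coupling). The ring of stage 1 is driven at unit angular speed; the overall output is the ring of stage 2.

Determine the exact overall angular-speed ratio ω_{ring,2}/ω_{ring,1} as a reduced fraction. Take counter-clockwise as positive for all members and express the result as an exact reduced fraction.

Stage 1: N_ring = 20 + 2·28 = 76
Stage 1: 20(ω_s−ω_c) = −76(ω_r−ω_c),  ω_s=0, ω_r=1
Stage 1: 20(0−ω_c) = −76(1−ω_c)  ⇒  96ω_c = 76  ⇒  ω_c = 19/24
  ⇒ ω_c¹/ω_r¹ = 19/24
Stage 2: N_ring = 24 + 2·11 = 46
Stage 2: 24(ω_s−ω_c) = −46(ω_r−ω_c),  ω_c=0, ω_s=1
Stage 2: ω_r = 0 − (24/46)(1−0) = -12/23
  ⇒ ω_r²/ω_s² = -12/23
Coupling ω_s² = ω_c¹ ⇒ overall = 19/24 × -12/23 = -19/46

-19/46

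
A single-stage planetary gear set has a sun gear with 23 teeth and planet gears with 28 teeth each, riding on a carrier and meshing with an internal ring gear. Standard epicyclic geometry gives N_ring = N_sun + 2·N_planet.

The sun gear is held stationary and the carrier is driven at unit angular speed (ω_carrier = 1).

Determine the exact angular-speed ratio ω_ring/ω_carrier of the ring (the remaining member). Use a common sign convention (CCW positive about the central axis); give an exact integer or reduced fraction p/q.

N_ring = 23 + 2·28 = 79
23(ω_s−ω_c) = −79(ω_r−ω_c),  ω_s=0, ω_c=1
ω_r = 1 − (23/79)(0−1) = 102/79
ω_r/ω_c = 102/79

102/79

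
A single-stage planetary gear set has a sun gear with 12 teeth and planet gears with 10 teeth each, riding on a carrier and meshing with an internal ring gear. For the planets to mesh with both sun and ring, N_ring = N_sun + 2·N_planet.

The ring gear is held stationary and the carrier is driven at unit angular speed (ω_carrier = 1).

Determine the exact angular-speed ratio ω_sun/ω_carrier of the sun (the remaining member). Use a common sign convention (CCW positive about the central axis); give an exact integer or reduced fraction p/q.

N_ring = 12 + 2·10 = 32
12(ω_s−ω_c) = −32(ω_r−ω_c),  ω_r=0, ω_c=1
ω_s = 1 − (32/12)(0−1) = 11/3
ω_s/ω_c = 11/3

11/3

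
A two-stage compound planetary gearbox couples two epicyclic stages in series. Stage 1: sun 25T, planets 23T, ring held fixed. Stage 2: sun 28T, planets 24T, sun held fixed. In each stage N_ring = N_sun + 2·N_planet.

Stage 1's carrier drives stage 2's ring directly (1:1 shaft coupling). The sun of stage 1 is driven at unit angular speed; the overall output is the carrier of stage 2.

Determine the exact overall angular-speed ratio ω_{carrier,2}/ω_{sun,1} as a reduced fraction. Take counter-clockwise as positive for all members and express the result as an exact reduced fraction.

Stage 1: N_ring = 25 + 2·23 = 71
Stage 1: 25(ω_s−ω_c) = −71(ω_r−ω_c),  ω_r=0, ω_s=1
Stage 1: 25(1−ω_c) = −71(0−ω_c)  ⇒  96ω_c = 25  ⇒  ω_c = 25/96
  ⇒ ω_c¹/ω_s¹ = 25/96
Stage 2: N_ring = 28 + 2·24 = 76
Stage 2: 28(ω_s−ω_c) = −76(ω_r−ω_c),  ω_s=0, ω_r=1
Stage 2: 28(0−ω_c) = −76(1−ω_c)  ⇒  104ω_c = 76  ⇒  ω_c = 19/26
  ⇒ ω_c²/ω_r² = 19/26
Coupling ω_r² = ω_c¹ ⇒ overall = 25/96 × 19/26 = 475/2496

475/2496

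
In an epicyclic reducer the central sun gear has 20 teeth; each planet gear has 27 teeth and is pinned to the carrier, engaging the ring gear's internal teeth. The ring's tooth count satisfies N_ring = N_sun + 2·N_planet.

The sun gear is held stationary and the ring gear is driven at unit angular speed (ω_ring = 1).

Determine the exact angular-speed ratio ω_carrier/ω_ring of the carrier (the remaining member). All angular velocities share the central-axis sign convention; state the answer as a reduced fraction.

37/47

N_ring = 20 + 2·27 = 74
20(ω_s−ω_c) = −74(ω_r−ω_c),  ω_s=0, ω_r=1
20(0−ω_c) = −74(1−ω_c)  ⇒  94ω_c = 74  ⇒  ω_c = 37/47
ω_c/ω_r = 37/47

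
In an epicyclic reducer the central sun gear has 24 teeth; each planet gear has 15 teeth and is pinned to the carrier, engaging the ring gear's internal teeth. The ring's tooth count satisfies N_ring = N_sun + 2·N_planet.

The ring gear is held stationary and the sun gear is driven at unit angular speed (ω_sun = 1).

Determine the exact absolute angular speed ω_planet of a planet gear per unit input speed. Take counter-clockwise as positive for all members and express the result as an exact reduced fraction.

-4/5

N_ring = 24 + 2·15 = 54
24(ω_s−ω_c) = −54(ω_r−ω_c),  ω_r=0, ω_s=1
24(1−ω_c) = −54(0−ω_c)  ⇒  78ω_c = 24  ⇒  ω_c = 4/13
sun–planet: 24·(1−4/13) = −15·(ω_p−ω_c)  ⇒  ω_p−ω_c = −(24/15)·(9/13) = -72/65
ω_p = 4/13 − 72/65 = -4/5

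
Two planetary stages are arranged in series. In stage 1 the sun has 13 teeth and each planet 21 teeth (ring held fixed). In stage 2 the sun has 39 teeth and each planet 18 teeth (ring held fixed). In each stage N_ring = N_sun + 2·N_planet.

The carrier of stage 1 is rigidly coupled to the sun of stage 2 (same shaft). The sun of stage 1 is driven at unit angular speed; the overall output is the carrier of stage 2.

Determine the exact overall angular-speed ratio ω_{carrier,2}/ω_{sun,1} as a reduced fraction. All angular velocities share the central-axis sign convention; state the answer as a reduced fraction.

169/2584

Stage 1: N_ring = 13 + 2·21 = 55
Stage 1: 13(ω_s−ω_c) = −55(ω_r−ω_c),  ω_r=0, ω_s=1
Stage 1: 13(1−ω_c) = −55(0−ω_c)  ⇒  68ω_c = 13  ⇒  ω_c = 13/68
  ⇒ ω_c¹/ω_s¹ = 13/68
Stage 2: N_ring = 39 + 2·18 = 75
Stage 2: 39(ω_s−ω_c) = −75(ω_r−ω_c),  ω_r=0, ω_s=1
Stage 2: 39(1−ω_c) = −75(0−ω_c)  ⇒  114ω_c = 39  ⇒  ω_c = 13/38
  ⇒ ω_c²/ω_s² = 13/38
Coupling ω_s² = ω_c¹ ⇒ overall = 13/68 × 13/38 = 169/2584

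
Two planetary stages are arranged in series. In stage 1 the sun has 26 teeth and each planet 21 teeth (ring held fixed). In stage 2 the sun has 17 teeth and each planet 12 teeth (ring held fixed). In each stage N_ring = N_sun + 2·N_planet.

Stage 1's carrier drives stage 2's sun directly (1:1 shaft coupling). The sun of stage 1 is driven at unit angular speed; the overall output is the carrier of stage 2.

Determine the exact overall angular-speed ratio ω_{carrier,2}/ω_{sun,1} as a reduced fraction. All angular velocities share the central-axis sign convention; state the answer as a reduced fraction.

221/2726

Stage 1: N_ring = 26 + 2·21 = 68
Stage 1: 26(ω_s−ω_c) = −68(ω_r−ω_c),  ω_r=0, ω_s=1
Stage 1: 26(1−ω_c) = −68(0−ω_c)  ⇒  94ω_c = 26  ⇒  ω_c = 13/47
  ⇒ ω_c¹/ω_s¹ = 13/47
Stage 2: N_ring = 17 + 2·12 = 41
Stage 2: 17(ω_s−ω_c) = −41(ω_r−ω_c),  ω_r=0, ω_s=1
Stage 2: 17(1−ω_c) = −41(0−ω_c)  ⇒  58ω_c = 17  ⇒  ω_c = 17/58
  ⇒ ω_c²/ω_s² = 17/58
Coupling ω_s² = ω_c¹ ⇒ overall = 13/47 × 17/58 = 221/2726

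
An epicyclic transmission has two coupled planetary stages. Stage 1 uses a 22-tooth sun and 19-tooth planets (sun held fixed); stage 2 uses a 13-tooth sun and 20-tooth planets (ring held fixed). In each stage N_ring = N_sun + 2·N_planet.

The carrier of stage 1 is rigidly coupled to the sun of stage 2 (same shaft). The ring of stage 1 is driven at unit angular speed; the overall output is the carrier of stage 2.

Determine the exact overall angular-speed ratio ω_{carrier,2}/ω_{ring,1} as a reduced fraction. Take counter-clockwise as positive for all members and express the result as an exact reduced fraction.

65/451

Stage 1: N_ring = 22 + 2·19 = 60
Stage 1: 22(ω_s−ω_c) = −60(ω_r−ω_c),  ω_s=0, ω_r=1
Stage 1: 22(0−ω_c) = −60(1−ω_c)  ⇒  82ω_c = 60  ⇒  ω_c = 30/41
  ⇒ ω_c¹/ω_r¹ = 30/41
Stage 2: N_ring = 13 + 2·20 = 53
Stage 2: 13(ω_s−ω_c) = −53(ω_r−ω_c),  ω_r=0, ω_s=1
Stage 2: 13(1−ω_c) = −53(0−ω_c)  ⇒  66ω_c = 13  ⇒  ω_c = 13/66
  ⇒ ω_c²/ω_s² = 13/66
Coupling ω_s² = ω_c¹ ⇒ overall = 30/41 × 13/66 = 65/451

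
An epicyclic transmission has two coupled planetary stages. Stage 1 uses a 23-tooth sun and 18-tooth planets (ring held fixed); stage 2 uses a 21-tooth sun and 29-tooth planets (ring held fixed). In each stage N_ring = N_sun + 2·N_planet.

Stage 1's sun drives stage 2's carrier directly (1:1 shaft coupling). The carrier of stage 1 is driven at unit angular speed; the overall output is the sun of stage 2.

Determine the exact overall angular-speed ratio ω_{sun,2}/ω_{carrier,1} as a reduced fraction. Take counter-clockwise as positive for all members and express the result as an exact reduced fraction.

8200/483

Stage 1: N_ring = 23 + 2·18 = 59
Stage 1: 23(ω_s−ω_c) = −59(ω_r−ω_c),  ω_r=0, ω_c=1
Stage 1: ω_s = 1 − (59/23)(0−1) = 82/23
  ⇒ ω_s¹/ω_c¹ = 82/23
Stage 2: N_ring = 21 + 2·29 = 79
Stage 2: 21(ω_s−ω_c) = −79(ω_r−ω_c),  ω_r=0, ω_c=1
Stage 2: ω_s = 1 − (79/21)(0−1) = 100/21
  ⇒ ω_s²/ω_c² = 100/21
Coupling ω_c² = ω_s¹ ⇒ overall = 82/23 × 100/21 = 8200/483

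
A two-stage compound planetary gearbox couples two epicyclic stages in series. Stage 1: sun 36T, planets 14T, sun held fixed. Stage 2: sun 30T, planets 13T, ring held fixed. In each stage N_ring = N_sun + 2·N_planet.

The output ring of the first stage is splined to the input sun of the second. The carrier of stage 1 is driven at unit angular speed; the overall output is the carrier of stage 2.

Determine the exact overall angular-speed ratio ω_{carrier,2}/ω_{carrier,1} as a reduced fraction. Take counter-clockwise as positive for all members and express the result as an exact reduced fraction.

375/688

Stage 1: N_ring = 36 + 2·14 = 64
Stage 1: 36(ω_s−ω_c) = −64(ω_r−ω_c),  ω_s=0, ω_c=1
Stage 1: ω_r = 1 − (36/64)(0−1) = 25/16
  ⇒ ω_r¹/ω_c¹ = 25/16
Stage 2: N_ring = 30 + 2·13 = 56
Stage 2: 30(ω_s−ω_c) = −56(ω_r−ω_c),  ω_r=0, ω_s=1
Stage 2: 30(1−ω_c) = −56(0−ω_c)  ⇒  86ω_c = 30  ⇒  ω_c = 15/43
  ⇒ ω_c²/ω_s² = 15/43
Coupling ω_s² = ω_r¹ ⇒ overall = 25/16 × 15/43 = 375/688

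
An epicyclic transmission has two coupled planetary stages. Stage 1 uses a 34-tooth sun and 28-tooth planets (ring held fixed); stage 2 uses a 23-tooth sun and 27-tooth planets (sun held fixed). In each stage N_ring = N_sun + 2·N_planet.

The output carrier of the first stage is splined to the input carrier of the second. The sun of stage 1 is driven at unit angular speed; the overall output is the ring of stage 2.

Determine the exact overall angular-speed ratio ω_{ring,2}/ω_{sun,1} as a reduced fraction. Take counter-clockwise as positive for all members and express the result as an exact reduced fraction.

850/2387

Stage 1: N_ring = 34 + 2·28 = 90
Stage 1: 34(ω_s−ω_c) = −90(ω_r−ω_c),  ω_r=0, ω_s=1
Stage 1: 34(1−ω_c) = −90(0−ω_c)  ⇒  124ω_c = 34  ⇒  ω_c = 17/62
  ⇒ ω_c¹/ω_s¹ = 17/62
Stage 2: N_ring = 23 + 2·27 = 77
Stage 2: 23(ω_s−ω_c) = −77(ω_r−ω_c),  ω_s=0, ω_c=1
Stage 2: ω_r = 1 − (23/77)(0−1) = 100/77
  ⇒ ω_r²/ω_c² = 100/77
Coupling ω_c² = ω_c¹ ⇒ overall = 17/62 × 100/77 = 850/2387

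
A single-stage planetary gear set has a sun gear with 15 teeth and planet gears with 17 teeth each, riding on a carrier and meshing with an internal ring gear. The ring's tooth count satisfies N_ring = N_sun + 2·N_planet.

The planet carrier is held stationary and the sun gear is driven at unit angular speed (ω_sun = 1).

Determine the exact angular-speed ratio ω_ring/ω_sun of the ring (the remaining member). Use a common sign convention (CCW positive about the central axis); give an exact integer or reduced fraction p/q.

-15/49

N_ring = 15 + 2·17 = 49
15(ω_s−ω_c) = −49(ω_r−ω_c),  ω_c=0, ω_s=1
ω_r = 0 − (15/49)(1−0) = -15/49
ω_r/ω_s = -15/49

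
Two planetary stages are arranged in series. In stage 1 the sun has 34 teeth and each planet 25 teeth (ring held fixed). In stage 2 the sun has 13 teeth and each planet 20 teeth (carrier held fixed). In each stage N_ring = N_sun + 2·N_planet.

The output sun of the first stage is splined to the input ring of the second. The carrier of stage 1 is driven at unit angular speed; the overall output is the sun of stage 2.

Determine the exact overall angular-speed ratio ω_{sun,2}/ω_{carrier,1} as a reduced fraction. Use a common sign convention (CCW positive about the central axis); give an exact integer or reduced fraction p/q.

Stage 1: N_ring = 34 + 2·25 = 84
Stage 1: 34(ω_s−ω_c) = −84(ω_r−ω_c),  ω_r=0, ω_c=1
Stage 1: ω_s = 1 − (84/34)(0−1) = 59/17
  ⇒ ω_s¹/ω_c¹ = 59/17
Stage 2: N_ring = 13 + 2·20 = 53
Stage 2: 13(ω_s−ω_c) = −53(ω_r−ω_c),  ω_c=0, ω_r=1
Stage 2: ω_s = 0 − (53/13)(1−0) = -53/13
  ⇒ ω_s²/ω_r² = -53/13
Coupling ω_r² = ω_s¹ ⇒ overall = 59/17 × -53/13 = -3127/221

-3127/221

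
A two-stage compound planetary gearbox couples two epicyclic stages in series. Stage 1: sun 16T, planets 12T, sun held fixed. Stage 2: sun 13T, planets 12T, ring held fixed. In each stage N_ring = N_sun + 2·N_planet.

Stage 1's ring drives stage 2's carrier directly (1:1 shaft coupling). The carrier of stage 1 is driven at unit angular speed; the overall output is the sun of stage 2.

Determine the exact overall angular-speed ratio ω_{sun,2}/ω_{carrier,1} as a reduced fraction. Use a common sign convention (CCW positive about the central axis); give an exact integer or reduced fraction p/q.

70/13

Stage 1: N_ring = 16 + 2·12 = 40
Stage 1: 16(ω_s−ω_c) = −40(ω_r−ω_c),  ω_s=0, ω_c=1
Stage 1: ω_r = 1 − (16/40)(0−1) = 7/5
  ⇒ ω_r¹/ω_c¹ = 7/5
Stage 2: N_ring = 13 + 2·12 = 37
Stage 2: 13(ω_s−ω_c) = −37(ω_r−ω_c),  ω_r=0, ω_c=1
Stage 2: ω_s = 1 − (37/13)(0−1) = 50/13
  ⇒ ω_s²/ω_c² = 50/13
Coupling ω_c² = ω_r¹ ⇒ overall = 7/5 × 50/13 = 70/13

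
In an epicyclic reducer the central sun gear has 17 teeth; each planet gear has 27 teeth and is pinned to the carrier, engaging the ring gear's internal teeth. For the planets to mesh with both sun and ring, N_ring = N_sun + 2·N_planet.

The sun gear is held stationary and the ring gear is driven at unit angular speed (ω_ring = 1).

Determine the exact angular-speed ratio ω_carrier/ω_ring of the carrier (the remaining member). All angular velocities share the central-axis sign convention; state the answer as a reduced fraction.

71/88

N_ring = 17 + 2·27 = 71
17(ω_s−ω_c) = −71(ω_r−ω_c),  ω_s=0, ω_r=1
17(0−ω_c) = −71(1−ω_c)  ⇒  88ω_c = 71  ⇒  ω_c = 71/88
ω_c/ω_r = 71/88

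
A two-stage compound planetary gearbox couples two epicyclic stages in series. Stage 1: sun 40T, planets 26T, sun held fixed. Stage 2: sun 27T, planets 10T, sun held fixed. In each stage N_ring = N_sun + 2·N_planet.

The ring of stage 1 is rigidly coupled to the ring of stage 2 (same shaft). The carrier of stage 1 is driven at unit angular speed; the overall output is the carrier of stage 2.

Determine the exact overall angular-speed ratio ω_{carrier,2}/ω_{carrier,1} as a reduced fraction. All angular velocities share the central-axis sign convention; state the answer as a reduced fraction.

Stage 1: N_ring = 40 + 2·26 = 92
Stage 1: 40(ω_s−ω_c) = −92(ω_r−ω_c),  ω_s=0, ω_c=1
Stage 1: ω_r = 1 − (40/92)(0−1) = 33/23
  ⇒ ω_r¹/ω_c¹ = 33/23
Stage 2: N_ring = 27 + 2·10 = 47
Stage 2: 27(ω_s−ω_c) = −47(ω_r−ω_c),  ω_s=0, ω_r=1
Stage 2: 27(0−ω_c) = −47(1−ω_c)  ⇒  74ω_c = 47  ⇒  ω_c = 47/74
  ⇒ ω_c²/ω_r² = 47/74
Coupling ω_r² = ω_r¹ ⇒ overall = 33/23 × 47/74 = 1551/1702

1551/1702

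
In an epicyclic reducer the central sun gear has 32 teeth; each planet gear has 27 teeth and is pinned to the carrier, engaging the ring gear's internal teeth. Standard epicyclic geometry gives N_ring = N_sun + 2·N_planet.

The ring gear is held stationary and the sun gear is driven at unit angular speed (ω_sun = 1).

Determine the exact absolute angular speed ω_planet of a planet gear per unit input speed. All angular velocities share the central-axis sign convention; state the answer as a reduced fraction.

N_ring = 32 + 2·27 = 86
32(ω_s−ω_c) = −86(ω_r−ω_c),  ω_r=0, ω_s=1
32(1−ω_c) = −86(0−ω_c)  ⇒  118ω_c = 32  ⇒  ω_c = 16/59
sun–planet: 32·(1−16/59) = −27·(ω_p−ω_c)  ⇒  ω_p−ω_c = −(32/27)·(43/59) = -1376/1593
ω_p = 16/59 − 1376/1593 = -16/27

-16/27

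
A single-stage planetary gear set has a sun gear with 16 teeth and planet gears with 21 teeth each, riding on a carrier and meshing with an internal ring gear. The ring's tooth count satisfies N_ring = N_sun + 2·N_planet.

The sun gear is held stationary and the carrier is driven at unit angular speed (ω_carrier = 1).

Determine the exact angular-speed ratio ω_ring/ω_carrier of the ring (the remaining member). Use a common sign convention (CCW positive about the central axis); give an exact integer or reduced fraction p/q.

N_ring = 16 + 2·21 = 58
16(ω_s−ω_c) = −58(ω_r−ω_c),  ω_s=0, ω_c=1
ω_r = 1 − (16/58)(0−1) = 37/29
ω_r/ω_c = 37/29

37/29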